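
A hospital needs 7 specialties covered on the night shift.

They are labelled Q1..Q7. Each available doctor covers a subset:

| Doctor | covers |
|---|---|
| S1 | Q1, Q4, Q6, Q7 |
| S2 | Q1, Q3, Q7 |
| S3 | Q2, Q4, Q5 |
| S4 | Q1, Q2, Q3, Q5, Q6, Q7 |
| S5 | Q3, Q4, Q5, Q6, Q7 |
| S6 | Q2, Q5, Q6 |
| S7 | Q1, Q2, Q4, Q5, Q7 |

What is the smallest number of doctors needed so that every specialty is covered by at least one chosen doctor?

2

Take {S4, S7}. Their union is {Q1, Q2, Q3, Q4, Q5, Q6, Q7}, which is all 7 specialties.
No single doctor has all 7 specialties (the largest, S4, has 6), so 2 is optimal.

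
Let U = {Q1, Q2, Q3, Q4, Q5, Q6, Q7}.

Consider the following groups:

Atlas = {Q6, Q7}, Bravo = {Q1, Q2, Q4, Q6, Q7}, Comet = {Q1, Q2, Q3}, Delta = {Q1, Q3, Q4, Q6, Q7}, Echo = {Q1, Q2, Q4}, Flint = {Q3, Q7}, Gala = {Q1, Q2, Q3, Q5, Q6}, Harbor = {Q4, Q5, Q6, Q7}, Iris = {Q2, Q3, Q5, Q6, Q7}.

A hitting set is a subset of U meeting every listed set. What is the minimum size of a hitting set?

The 2 items {Q1, Q7} hit every group.
The groups Atlas, Echo are pairwise disjoint, so any hitting set needs a separate item for each — at least 2. Hence 2 is optimal.

2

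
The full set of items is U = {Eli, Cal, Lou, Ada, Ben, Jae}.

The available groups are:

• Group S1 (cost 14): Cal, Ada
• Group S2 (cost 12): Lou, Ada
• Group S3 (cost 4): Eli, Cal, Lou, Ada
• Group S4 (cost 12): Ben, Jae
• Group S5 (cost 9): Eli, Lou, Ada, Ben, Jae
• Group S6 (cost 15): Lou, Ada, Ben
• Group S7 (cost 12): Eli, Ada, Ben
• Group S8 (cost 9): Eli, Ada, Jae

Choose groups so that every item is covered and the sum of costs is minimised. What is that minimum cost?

S3, S5 together cover every item (S3 ∪ S5 = {Eli, Cal, Lou, Ada, Ben, Jae}); total cost 4 + 9 = 13.
No covering selection has total cost below 13.

13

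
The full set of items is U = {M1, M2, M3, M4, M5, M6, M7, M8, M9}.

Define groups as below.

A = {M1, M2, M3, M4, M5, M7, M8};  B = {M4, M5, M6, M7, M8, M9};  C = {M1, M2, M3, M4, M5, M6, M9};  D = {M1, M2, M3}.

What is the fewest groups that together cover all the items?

A and B cover everything between them: the union {M1, M2, M3, M4, M5, M6, M7, M8, M9} is all of U.
No single group has all 9 items (the largest, A, has 7), so 2 is optimal.

2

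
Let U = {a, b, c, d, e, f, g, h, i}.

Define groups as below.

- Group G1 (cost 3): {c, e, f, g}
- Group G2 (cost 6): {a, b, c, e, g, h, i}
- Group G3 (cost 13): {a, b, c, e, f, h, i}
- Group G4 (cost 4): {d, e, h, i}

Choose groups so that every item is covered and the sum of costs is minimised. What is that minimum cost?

13

G1, G2, G4 together cover every item (G1 ∪ G2 ∪ G4 = {a, b, c, d, e, f, g, h, i}); total cost 3 + 6 + 4 = 13.
No covering selection has total cost below 13.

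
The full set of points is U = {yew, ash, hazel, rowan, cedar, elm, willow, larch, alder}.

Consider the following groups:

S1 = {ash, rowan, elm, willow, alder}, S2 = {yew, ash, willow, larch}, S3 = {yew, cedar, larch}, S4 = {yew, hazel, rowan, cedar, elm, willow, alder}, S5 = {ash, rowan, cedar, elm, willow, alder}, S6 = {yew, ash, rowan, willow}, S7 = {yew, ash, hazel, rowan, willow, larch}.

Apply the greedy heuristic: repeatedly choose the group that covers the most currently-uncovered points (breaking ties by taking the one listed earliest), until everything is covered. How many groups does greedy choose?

Greedy: pick S4 (covers 7 new) → pick S2 (covers 2 new). Total picks: 2.

2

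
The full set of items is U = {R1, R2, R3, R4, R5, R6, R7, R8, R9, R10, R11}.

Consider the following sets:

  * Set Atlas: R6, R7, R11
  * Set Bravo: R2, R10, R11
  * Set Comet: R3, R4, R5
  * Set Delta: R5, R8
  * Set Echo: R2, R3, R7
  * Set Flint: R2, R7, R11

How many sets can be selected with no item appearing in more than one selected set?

Bravo, Delta are pairwise disjoint (Bravo={R2,R10,R11}; Delta={R5,R8}).
Every remaining set overlaps one of these, and no 3 of the listed sets are pairwise disjoint, so 2 is the maximum.

2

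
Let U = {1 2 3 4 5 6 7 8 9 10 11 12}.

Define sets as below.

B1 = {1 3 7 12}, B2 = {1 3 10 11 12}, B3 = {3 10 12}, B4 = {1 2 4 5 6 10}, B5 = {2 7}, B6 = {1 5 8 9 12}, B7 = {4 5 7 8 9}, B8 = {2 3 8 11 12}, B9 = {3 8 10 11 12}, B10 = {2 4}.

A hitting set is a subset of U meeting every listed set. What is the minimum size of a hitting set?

The 3 elements {2, 3, 5} hit every set.
No choice of 2 elements meets every set, so 3 is the minimum.

3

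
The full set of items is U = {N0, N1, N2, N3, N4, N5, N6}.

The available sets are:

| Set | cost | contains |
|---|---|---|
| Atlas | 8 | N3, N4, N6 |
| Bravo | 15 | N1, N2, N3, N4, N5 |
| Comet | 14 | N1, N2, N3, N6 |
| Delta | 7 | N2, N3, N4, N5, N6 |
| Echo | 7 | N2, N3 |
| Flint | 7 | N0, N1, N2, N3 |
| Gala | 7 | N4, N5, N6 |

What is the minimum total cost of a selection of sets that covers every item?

Flint, Gala together cover every item (Flint ∪ Gala = {N0, N1, N2, N3, N4, N5, N6}); total cost 7 + 7 = 14.
No covering selection has total cost below 14.

14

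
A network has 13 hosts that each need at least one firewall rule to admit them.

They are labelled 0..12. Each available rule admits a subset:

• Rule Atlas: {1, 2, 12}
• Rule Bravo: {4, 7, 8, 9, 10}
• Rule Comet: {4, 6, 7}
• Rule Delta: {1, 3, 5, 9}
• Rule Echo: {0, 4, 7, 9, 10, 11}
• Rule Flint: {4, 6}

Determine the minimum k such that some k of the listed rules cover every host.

Atlas and Bravo and Comet and Delta and Echo together: Atlas ∪ Bravo ∪ Comet ∪ Delta ∪ Echo = {0, 1, 2, 3, 4, 5, 6, 7, 8, 9, 10, 11, 12} — every host is covered.
No 4 of the 6 rules cover everything (all 15 combinations miss at least one host), so 5 is optimal.

5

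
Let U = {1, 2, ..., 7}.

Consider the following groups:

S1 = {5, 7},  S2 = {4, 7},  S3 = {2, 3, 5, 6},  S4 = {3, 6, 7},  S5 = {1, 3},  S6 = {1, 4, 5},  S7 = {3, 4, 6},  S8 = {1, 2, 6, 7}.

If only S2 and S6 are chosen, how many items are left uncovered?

Union of S2, S6 = {1, 4, 5, 7}.
Not covered: 2, 3, 6 — 3 items.

3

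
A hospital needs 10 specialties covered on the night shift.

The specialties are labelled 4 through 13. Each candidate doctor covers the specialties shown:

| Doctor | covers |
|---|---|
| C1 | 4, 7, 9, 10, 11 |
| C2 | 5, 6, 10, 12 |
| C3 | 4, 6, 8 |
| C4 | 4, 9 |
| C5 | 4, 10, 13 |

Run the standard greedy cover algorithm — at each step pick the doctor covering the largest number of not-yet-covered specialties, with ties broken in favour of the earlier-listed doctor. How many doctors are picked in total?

Greedy: pick C1 (covers 5 new) → pick C2 (covers 3 new) → pick C3 (covers 1 new) → pick C5 (covers 1 new). Total picks: 4.

4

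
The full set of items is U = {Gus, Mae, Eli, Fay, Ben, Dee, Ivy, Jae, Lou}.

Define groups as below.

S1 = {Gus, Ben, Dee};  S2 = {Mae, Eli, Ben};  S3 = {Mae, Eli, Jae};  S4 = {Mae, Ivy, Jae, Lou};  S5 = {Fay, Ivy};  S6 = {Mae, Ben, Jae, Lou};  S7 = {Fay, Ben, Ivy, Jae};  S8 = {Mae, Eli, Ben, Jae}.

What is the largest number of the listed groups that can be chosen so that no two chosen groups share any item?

3

S1, S3, S5 are pairwise disjoint (S1={Gus,Ben,Dee}; S3={Mae,Eli,Jae}; S5={Fay,Ivy}).
Every remaining group overlaps one of these, and no 4 of the listed groups are pairwise disjoint, so 3 is the maximum.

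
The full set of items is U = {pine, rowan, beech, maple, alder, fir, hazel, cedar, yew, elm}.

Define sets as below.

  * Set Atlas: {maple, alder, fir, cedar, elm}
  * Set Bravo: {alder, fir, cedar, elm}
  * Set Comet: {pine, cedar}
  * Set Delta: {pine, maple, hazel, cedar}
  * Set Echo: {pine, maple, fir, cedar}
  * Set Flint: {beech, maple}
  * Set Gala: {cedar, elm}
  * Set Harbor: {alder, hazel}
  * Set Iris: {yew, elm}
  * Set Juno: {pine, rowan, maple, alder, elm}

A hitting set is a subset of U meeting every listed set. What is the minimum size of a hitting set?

Take H = {pine, maple, hazel, elm}. Each listed set contains at least one of these, so H is a hitting set of size 4.
The sets Comet, Flint, Harbor, Iris are pairwise disjoint, so any hitting set needs a separate item for each — at least 4. Hence 4 is optimal.

4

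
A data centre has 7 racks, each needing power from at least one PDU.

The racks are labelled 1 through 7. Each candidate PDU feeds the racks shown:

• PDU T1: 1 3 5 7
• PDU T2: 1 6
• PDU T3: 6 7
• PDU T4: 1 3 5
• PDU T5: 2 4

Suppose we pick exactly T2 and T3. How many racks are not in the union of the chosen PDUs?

Union of T2, T3 = {1, 6, 7}.
Not covered: 2, 3, 4, 5 — 4 racks.

4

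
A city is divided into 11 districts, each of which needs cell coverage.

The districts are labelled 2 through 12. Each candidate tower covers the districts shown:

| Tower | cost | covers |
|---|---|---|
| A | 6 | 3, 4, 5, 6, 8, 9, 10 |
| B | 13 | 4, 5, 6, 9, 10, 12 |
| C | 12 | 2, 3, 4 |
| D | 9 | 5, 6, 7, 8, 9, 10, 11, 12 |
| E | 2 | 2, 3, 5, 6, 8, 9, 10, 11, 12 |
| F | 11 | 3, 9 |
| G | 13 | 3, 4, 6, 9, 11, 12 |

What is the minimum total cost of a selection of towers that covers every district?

17

A, D, E together cover every district (A ∪ D ∪ E = {2, 3, 4, 5, 6, 7, 8, 9, 10, 11, 12}); total cost 6 + 9 + 2 = 17.
No covering selection has total cost below 17.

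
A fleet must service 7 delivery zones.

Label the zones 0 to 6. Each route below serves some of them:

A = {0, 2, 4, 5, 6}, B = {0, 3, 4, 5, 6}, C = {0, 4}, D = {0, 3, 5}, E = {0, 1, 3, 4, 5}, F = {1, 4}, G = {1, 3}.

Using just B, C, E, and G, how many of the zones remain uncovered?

1

Union of B, C, E, G = {0, 1, 3, 4, 5, 6}.
Not covered: 2 — 1 zone.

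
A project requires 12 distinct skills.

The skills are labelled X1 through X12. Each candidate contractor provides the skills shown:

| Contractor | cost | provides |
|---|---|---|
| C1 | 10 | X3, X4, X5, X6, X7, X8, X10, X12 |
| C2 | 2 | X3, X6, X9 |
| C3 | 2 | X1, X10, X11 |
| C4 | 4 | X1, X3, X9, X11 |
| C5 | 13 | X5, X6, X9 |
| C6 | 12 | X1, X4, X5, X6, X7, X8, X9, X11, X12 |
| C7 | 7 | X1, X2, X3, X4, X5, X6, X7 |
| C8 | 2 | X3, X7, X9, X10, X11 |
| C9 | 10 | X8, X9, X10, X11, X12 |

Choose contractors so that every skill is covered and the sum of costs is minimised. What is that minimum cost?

C7, C9 together cover every skill (C7 ∪ C9 = {X1, X2, X3, X4, X5, X6, X7, X8, X9, X10, X11, X12}); total cost 7 + 10 = 17.
The greedy pick C8, C7, C1 costs 19; no covering selection beats 17.

17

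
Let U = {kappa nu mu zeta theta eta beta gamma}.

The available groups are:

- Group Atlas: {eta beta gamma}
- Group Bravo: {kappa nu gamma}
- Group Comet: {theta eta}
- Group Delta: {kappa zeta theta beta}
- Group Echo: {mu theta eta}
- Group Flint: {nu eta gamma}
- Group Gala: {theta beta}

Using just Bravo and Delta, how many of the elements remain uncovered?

Union of Bravo, Delta = {kappa, nu, zeta, theta, beta, gamma}.
Not covered: mu, eta — 2 elements.

2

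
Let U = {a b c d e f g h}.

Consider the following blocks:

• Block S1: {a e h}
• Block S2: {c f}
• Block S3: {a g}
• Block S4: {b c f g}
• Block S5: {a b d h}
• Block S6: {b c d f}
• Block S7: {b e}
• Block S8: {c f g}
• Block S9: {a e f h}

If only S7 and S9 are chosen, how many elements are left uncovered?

Union of S7, S9 = {a, b, e, f, h}.
Not covered: c, d, g — 3 elements.

3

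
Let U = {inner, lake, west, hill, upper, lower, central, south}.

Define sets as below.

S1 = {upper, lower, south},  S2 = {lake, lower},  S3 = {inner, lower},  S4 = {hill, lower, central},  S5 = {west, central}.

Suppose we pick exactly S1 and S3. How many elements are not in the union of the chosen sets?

4

Union of S1, S3 = {inner, upper, lower, south}.
Not covered: lake, west, hill, central — 4 elements.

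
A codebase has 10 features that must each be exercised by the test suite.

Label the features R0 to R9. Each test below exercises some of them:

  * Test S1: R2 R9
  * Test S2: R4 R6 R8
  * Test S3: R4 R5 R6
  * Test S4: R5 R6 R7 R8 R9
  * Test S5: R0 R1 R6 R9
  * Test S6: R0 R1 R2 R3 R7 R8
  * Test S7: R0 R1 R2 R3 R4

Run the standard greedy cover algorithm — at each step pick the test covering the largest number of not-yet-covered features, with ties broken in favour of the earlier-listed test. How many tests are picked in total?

Greedy: pick S6 (covers 6 new) → pick S3 (covers 3 new) → pick S1 (covers 1 new). Total picks: 3.
(The true minimum cover uses only 2 tests, so greedy is not optimal here.)

3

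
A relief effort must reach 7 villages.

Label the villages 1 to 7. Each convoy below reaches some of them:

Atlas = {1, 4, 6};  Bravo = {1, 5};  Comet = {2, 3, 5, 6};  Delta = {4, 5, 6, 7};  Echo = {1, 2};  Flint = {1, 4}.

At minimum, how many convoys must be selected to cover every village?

3

Comet and Delta and Flint together: Comet ∪ Delta ∪ Flint = {1, 2, 3, 4, 5, 6, 7} — every village is covered.
Only Comet contains 3, so Comet is forced; the remaining 3 villages need at least 2 more convoys (each remaining convoy adds at most 2) — so at least 3 convoys are needed, and 3 is optimal.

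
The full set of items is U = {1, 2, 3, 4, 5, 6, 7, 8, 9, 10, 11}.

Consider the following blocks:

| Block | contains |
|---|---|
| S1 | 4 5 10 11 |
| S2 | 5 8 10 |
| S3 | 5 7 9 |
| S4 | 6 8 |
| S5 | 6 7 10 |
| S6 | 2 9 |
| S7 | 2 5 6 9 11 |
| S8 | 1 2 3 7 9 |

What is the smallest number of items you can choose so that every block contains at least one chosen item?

3

Take H = {5, 6, 9}. Each listed block contains at least one of these, so H is a hitting set of size 3.
The blocks S1, S4, S8 are pairwise disjoint, so any hitting set needs a separate item for each — at least 3. Hence 3 is optimal.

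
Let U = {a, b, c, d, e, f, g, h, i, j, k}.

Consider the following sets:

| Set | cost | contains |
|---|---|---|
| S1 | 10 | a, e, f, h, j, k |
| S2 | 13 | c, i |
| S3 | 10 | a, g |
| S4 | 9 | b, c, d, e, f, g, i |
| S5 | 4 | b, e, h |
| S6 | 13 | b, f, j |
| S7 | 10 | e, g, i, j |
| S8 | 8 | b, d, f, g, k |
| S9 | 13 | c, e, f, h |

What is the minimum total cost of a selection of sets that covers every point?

19

S1, S4 together cover every point (S1 ∪ S4 = {a, b, c, d, e, f, g, h, i, j, k}); total cost 10 + 9 = 19.
No covering selection has total cost below 19.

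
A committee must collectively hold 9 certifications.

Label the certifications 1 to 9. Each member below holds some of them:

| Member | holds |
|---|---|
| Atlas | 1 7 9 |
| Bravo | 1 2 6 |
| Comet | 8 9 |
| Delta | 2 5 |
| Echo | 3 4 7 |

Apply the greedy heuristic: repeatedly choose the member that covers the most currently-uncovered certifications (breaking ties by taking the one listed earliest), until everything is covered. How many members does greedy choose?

Greedy: pick Atlas (covers 3 new) → pick Bravo (covers 2 new) → pick Echo (covers 2 new) → pick Comet (covers 1 new) → pick Delta (covers 1 new). Total picks: 5.
(The true minimum cover uses only 4 members, so greedy is not optimal here.)

5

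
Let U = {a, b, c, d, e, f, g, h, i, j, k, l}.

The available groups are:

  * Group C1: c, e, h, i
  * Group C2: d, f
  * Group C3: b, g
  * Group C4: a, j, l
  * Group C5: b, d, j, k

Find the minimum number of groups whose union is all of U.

5

C1, C2, C3, C4, and C5 cover everything between them: the union {a, b, c, d, e, f, g, h, i, j, k, l} is all of U.
No 4 of the 5 groups cover everything (all 5 combinations miss at least one element), so 5 is optimal.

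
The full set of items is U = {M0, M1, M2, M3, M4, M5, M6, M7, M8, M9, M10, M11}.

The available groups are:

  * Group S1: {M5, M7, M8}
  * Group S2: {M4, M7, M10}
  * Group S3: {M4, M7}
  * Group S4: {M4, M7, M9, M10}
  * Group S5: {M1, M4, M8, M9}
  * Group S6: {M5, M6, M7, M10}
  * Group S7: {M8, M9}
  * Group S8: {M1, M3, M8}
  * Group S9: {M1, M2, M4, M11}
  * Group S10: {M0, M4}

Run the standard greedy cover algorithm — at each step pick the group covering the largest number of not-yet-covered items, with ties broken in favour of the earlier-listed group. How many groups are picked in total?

5

Greedy: pick S4 (covers 4 new) → pick S8 (covers 3 new) → pick S6 (covers 2 new) → pick S9 (covers 2 new) → pick S10 (covers 1 new). Total picks: 5.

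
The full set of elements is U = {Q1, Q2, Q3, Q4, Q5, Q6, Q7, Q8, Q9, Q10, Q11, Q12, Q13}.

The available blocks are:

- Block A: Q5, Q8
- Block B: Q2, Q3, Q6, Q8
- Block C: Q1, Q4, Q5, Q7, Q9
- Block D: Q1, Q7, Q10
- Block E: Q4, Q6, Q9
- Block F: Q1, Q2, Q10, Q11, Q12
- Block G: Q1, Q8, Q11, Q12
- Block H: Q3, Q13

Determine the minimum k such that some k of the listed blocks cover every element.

4

B, C, F, and H cover everything between them: the union {Q1, Q2, Q3, Q4, Q5, Q6, Q7, Q8, Q9, Q10, Q11, Q12, Q13} is all of U.
Only H contains Q13, so H is forced; the remaining 11 elements need at least 3 more blocks (each remaining block adds at most 5) — so at least 4 blocks are needed, and 4 is optimal.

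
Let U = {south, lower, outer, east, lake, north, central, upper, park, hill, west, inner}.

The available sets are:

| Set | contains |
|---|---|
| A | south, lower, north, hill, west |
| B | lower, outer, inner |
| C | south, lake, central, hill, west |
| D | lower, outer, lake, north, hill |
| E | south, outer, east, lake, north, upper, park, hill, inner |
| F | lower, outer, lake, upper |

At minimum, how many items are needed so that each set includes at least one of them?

2

H = {outer, west} meets every set (each contains at least one member of H), and |H| = 2.
The sets B, C are pairwise disjoint, so any hitting set needs a separate item for each — at least 2. Hence 2 is optimal.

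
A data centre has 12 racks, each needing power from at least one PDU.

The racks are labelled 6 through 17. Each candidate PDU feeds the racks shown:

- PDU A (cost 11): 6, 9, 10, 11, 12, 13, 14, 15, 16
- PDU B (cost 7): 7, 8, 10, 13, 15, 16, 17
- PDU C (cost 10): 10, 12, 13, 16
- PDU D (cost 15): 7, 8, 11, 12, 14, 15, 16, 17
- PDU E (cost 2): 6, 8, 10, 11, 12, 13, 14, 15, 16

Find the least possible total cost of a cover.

A, B together cover every rack (A ∪ B = {6, 7, 8, 9, 10, 11, 12, 13, 14, 15, 16, 17}); total cost 11 + 7 = 18.
The greedy pick E, B, A costs 20; no covering selection beats 18.

18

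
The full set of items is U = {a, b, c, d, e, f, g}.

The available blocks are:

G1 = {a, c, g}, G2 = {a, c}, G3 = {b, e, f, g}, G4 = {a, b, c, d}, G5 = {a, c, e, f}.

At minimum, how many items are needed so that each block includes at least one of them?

Take H = {c, f}. Each listed block contains at least one of these, so H is a hitting set of size 2.
The blocks G2, G3 are pairwise disjoint, so any hitting set needs a separate item for each — at least 2. Hence 2 is optimal.

2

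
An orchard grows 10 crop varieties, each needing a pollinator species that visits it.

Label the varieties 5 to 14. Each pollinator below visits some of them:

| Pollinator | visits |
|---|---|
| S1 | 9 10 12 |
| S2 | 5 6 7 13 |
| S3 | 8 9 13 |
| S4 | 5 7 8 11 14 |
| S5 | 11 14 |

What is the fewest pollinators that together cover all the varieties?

3

Take {S1, S2, S4}. Their union is {5, 6, 7, 8, 9, 10, 11, 12, 13, 14}, which is all 10 varieties.
Only S2 contains 6, so S2 is forced; the remaining 6 varieties need at least 2 more pollinators (each remaining pollinator adds at most 3) — so at least 3 pollinators are needed, and 3 is optimal.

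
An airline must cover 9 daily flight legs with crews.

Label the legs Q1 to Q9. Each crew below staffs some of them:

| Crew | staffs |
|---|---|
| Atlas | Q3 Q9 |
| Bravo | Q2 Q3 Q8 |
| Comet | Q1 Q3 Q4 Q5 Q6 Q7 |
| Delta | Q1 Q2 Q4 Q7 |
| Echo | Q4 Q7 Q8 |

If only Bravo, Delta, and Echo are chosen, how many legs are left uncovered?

Union of Bravo, Delta, Echo = {Q1, Q2, Q3, Q4, Q7, Q8}.
Not covered: Q5, Q6, Q9 — 3 legs.

3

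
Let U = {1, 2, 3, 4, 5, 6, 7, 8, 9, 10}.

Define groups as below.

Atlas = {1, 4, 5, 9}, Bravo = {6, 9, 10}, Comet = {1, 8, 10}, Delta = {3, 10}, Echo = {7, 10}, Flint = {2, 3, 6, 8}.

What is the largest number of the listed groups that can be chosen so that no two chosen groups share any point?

Atlas, Echo, Flint are pairwise disjoint (Atlas={1,4,5,9}; Echo={7,10}; Flint={2,3,6,8}).
Every remaining group overlaps one of these, and no 4 of the listed groups are pairwise disjoint, so 3 is the maximum.

3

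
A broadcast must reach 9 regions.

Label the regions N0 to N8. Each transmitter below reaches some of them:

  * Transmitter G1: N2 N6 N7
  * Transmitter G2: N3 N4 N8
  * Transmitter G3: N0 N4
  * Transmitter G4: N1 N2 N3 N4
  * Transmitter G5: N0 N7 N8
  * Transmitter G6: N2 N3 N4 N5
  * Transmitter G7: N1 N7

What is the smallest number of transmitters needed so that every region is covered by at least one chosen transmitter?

Take {G1, G5, G6, G7}. Their union is {N0, N1, N2, N3, N4, N5, N6, N7, N8}, which is all 9 regions.
No 3 of the 7 transmitters cover everything (all 35 combinations miss at least one region), so 4 is optimal.

4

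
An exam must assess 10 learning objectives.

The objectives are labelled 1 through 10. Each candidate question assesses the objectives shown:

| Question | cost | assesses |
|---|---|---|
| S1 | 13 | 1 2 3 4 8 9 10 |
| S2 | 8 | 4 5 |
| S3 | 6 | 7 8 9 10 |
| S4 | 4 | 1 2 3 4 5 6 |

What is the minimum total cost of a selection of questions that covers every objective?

10

S3, S4 together cover every objective (S3 ∪ S4 = {1, 2, 3, 4, 5, 6, 7, 8, 9, 10}); total cost 6 + 4 = 10.
No covering selection has total cost below 10.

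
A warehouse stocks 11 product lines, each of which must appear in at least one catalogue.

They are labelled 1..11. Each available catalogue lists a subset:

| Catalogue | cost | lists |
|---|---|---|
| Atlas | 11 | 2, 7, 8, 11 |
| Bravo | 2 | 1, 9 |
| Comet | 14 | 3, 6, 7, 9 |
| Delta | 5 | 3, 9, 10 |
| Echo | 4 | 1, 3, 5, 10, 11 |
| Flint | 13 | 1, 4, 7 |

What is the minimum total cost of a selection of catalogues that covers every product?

Atlas, Comet, Echo, Flint together cover every product (Atlas ∪ Comet ∪ Echo ∪ Flint = {1, 2, 3, 4, 5, 6, 7, 8, 9, 10, 11}); total cost 11 + 14 + 4 + 13 = 42.
The greedy pick Echo, Bravo, Atlas, Flint, Comet costs 44; no covering selection beats 42.

42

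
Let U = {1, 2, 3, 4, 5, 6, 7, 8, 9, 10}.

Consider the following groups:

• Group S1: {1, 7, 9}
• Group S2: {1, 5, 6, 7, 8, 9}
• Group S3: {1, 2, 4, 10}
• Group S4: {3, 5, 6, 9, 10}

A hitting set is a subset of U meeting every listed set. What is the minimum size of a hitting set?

The 2 items {1, 5} hit every group.
No single item lies in every group, so at least 2 are needed and 2 is optimal.

2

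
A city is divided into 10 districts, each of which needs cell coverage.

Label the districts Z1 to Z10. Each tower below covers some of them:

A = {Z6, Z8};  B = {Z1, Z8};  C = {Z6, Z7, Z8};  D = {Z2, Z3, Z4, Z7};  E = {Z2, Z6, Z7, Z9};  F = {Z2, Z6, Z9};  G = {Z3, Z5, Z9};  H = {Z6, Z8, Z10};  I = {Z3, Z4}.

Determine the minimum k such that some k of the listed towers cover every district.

Take {B, D, G, H}. Their union is {Z1, Z2, Z3, Z4, Z5, Z6, Z7, Z8, Z9, Z10}, which is all 10 districts.
Only G contains Z5, so G is forced; the remaining 7 districts need at least 3 more towers (each remaining tower adds at most 3) — so at least 4 towers are needed, and 4 is optimal.

4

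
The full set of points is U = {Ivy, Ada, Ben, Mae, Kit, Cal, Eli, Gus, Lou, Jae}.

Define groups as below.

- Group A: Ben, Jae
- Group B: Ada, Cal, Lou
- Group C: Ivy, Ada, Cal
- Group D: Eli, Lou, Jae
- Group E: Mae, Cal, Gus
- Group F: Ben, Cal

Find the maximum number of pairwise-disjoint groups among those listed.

2

C, D are pairwise disjoint (C={Ivy,Ada,Cal}; D={Eli,Lou,Jae}).
Every remaining group overlaps one of these, and no 3 of the listed groups are pairwise disjoint, so 2 is the maximum.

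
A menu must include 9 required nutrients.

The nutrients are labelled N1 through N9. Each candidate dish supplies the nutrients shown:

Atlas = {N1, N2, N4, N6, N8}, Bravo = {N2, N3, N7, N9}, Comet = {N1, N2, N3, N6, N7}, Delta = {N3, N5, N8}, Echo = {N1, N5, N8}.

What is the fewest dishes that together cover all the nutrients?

Atlas and Bravo and Echo together: Atlas ∪ Bravo ∪ Echo = {N1, N2, N3, N4, N5, N6, N7, N8, N9} — every nutrient is covered.
Only Atlas contains N4, so Atlas is forced; the remaining 4 nutrients need at least 2 more dishes (each remaining dish adds at most 3) — so at least 3 dishes are needed, and 3 is optimal.

3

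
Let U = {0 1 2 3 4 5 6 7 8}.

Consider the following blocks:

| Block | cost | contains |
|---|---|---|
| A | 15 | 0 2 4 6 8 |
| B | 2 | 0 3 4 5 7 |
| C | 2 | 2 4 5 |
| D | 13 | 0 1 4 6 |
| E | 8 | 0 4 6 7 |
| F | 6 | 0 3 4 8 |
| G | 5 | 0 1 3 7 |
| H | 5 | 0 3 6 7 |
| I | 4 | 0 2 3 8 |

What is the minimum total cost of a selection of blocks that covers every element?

16

C, G, H, I together cover every element (C ∪ G ∪ H ∪ I = {0, 1, 2, 3, 4, 5, 6, 7, 8}); total cost 2 + 5 + 5 + 4 = 16.
The greedy pick B, C, I, G, H costs 18; no covering selection beats 16.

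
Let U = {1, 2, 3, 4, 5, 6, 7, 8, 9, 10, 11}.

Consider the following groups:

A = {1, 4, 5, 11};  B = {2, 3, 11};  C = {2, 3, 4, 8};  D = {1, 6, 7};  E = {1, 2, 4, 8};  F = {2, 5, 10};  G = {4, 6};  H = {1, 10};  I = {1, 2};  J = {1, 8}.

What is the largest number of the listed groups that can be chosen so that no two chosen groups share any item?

B, G, J are pairwise disjoint (B={2,3,11}; G={4,6}; J={1,8}).
Every remaining group overlaps one of these, and no 4 of the listed groups are pairwise disjoint, so 3 is the maximum.

3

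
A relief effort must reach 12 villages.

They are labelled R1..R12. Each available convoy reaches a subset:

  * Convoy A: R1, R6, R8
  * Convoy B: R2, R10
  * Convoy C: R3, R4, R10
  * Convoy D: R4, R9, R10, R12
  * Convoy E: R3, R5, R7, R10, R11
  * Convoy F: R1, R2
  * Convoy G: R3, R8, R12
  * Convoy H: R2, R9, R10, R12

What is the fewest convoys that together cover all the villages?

4

Take {A, D, E, H}. Their union is {R1, R2, R3, R4, R5, R6, R7, R8, R9, R10, R11, R12}, which is all 12 villages.
Only E contains R5, so E is forced; the remaining 7 villages need at least 3 more convoys (each remaining convoy adds at most 3) — so at least 4 convoys are needed, and 4 is optimal.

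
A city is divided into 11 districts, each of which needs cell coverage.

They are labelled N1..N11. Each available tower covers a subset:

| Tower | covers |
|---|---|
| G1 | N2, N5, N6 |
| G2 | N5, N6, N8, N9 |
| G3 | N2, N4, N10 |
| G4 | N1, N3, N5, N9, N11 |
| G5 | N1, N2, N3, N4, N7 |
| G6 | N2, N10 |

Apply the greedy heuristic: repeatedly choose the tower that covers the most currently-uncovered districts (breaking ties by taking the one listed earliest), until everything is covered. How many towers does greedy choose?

4

Greedy: pick G4 (covers 5 new) → pick G3 (covers 3 new) → pick G2 (covers 2 new) → pick G5 (covers 1 new). Total picks: 4.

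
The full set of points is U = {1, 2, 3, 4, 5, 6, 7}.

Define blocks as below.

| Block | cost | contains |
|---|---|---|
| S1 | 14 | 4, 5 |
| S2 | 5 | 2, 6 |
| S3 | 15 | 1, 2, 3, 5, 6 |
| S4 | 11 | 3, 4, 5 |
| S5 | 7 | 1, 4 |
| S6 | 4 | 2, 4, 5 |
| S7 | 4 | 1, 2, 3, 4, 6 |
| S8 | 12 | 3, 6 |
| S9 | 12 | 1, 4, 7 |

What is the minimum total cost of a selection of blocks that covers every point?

S6, S7, S9 together cover every point (S6 ∪ S7 ∪ S9 = {1, 2, 3, 4, 5, 6, 7}); total cost 4 + 4 + 12 = 20.
No covering selection has total cost below 20.

20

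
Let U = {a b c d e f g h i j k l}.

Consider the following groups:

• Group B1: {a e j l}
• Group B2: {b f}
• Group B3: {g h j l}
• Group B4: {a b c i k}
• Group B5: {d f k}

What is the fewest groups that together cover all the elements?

B1, B3, B4, and B5 cover everything between them: the union {a, b, c, d, e, f, g, h, i, j, k, l} is all of U.
Only B5 contains d, so B5 is forced; the remaining 9 elements need at least 3 more groups (each remaining group adds at most 4) — so at least 4 groups are needed, and 4 is optimal.

4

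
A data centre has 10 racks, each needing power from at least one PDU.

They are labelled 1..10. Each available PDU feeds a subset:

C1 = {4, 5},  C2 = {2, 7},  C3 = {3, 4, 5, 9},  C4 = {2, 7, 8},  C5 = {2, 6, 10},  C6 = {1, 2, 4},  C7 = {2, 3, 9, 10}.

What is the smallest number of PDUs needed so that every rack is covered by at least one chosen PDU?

Take {C3, C4, C5, C6}. Their union is {1, 2, 3, 4, 5, 6, 7, 8, 9, 10}, which is all 10 racks.
Only C6 contains 1, so C6 is forced; the remaining 7 racks need at least 3 more PDUs (each remaining PDU adds at most 3) — so at least 4 PDUs are needed, and 4 is optimal.

4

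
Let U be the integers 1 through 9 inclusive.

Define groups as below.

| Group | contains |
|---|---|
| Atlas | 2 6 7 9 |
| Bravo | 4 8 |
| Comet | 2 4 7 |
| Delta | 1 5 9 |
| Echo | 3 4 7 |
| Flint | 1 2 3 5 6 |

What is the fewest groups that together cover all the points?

3

Take {Atlas, Bravo, Flint}. Their union is {1, 2, 3, 4, 5, 6, 7, 8, 9}, which is all 9 points.
Only Bravo contains 8, so Bravo is forced; the remaining 7 points need at least 2 more groups (each remaining group adds at most 5) — so at least 3 groups are needed, and 3 is optimal.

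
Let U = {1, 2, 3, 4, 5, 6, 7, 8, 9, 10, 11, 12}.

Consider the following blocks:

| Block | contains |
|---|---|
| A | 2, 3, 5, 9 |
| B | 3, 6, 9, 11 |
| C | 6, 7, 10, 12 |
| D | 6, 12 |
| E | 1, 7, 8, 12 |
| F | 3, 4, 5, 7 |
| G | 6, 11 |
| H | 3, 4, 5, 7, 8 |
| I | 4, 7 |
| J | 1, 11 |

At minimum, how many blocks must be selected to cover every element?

A, C, H, and J cover everything between them: the union {1, 2, 3, 4, 5, 6, 7, 8, 9, 10, 11, 12} is all of U.
No 3 of the 10 blocks cover everything (all 120 combinations miss at least one element), so 4 is optimal.

4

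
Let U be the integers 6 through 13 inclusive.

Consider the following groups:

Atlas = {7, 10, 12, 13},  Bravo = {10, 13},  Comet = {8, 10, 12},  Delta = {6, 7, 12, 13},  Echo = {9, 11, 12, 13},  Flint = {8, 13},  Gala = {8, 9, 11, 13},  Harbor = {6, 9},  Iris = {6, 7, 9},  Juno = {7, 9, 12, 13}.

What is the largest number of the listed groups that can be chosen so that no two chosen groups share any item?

2

Bravo, Harbor are pairwise disjoint (Bravo={10,13}; Harbor={6,9}).
Every remaining group overlaps one of these, and no 3 of the listed groups are pairwise disjoint, so 2 is the maximum.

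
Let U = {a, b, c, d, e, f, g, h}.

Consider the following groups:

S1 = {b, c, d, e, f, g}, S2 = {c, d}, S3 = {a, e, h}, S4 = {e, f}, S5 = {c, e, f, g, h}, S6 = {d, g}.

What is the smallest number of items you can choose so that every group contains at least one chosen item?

The 2 items {d, e} hit every group.
The groups S2, S4 are pairwise disjoint, so any hitting set needs a separate item for each — at least 2. Hence 2 is optimal.

2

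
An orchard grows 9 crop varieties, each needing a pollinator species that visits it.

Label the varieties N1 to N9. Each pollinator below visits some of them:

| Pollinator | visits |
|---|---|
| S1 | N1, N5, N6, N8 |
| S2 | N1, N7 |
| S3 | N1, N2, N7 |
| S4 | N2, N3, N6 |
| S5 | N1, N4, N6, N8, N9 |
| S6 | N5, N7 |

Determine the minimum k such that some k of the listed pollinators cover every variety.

S4 and S5 and S6 together: S4 ∪ S5 ∪ S6 = {N1, N2, N3, N4, N5, N6, N7, N8, N9} — every variety is covered.
Only S4 contains N3, so S4 is forced; the remaining 6 varieties need at least 2 more pollinators (each remaining pollinator adds at most 4) — so at least 3 pollinators are needed, and 3 is optimal.

3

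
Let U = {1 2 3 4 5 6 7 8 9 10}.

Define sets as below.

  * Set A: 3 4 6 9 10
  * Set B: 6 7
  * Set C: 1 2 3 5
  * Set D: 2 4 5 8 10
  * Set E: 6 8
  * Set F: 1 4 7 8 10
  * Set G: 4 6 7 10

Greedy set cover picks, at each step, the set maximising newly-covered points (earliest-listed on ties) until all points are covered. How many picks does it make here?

Greedy: pick A (covers 5 new) → pick C (covers 3 new) → pick F (covers 2 new). Total picks: 3.

3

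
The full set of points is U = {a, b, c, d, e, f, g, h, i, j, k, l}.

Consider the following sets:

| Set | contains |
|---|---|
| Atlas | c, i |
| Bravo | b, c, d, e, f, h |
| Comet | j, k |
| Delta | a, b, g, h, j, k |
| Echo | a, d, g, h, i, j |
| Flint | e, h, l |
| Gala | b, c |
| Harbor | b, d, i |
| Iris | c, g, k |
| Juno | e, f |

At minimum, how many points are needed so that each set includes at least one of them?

T = {c, d, e, k} meets every set (each contains at least one member of T), and |T| = 4.
No choice of 3 points meets every set, so 4 is the minimum.

4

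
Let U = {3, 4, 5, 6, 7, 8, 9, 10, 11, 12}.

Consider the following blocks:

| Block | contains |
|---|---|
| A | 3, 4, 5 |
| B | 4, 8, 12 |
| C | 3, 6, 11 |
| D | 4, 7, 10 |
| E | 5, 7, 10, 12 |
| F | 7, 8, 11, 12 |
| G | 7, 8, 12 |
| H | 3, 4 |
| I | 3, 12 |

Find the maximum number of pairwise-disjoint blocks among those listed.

2

G, H are pairwise disjoint (G={7,8,12}; H={3,4}).
Every remaining block overlaps one of these, and no 3 of the listed blocks are pairwise disjoint, so 2 is the maximum.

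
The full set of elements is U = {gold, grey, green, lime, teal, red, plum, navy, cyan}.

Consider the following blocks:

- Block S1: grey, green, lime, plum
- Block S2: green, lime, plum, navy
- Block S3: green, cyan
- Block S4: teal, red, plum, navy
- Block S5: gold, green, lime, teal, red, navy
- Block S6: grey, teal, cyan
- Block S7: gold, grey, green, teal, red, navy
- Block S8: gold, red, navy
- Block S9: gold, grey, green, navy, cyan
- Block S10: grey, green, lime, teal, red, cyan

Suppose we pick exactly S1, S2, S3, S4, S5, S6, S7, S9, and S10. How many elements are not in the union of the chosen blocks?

Union of S1, S2, S3, S4, S5, S6, S7, S9, S10 = {gold, grey, green, lime, teal, red, plum, navy, cyan} — that's every element, so 0 are uncovered.

0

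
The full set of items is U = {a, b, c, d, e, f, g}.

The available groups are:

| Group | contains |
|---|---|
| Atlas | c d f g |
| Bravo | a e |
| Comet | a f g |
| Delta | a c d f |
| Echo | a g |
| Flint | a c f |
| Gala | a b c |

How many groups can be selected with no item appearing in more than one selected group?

Atlas, Bravo are pairwise disjoint (Atlas={c,d,f,g}; Bravo={a,e}).
Every remaining group overlaps one of these, and no 3 of the listed groups are pairwise disjoint, so 2 is the maximum.

2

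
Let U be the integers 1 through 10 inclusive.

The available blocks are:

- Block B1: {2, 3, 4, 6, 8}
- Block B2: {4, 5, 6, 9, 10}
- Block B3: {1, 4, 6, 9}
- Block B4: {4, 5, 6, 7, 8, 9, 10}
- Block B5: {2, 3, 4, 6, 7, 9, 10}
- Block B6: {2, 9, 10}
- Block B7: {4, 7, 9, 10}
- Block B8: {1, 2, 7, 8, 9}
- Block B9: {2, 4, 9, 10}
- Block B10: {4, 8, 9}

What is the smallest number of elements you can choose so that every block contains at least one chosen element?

The 2 elements {2, 9} hit every block.
No single element lies in every block, so at least 2 are needed and 2 is optimal.

2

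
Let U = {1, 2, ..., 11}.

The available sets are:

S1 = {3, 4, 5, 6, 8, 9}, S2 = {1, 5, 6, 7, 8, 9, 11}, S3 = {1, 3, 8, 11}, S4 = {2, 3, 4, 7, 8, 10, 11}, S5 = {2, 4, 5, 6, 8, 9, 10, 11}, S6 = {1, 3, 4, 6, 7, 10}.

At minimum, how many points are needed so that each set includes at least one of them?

The 2 points {1, 8} hit every set.
No single point lies in every set, so at least 2 are needed and 2 is optimal.

2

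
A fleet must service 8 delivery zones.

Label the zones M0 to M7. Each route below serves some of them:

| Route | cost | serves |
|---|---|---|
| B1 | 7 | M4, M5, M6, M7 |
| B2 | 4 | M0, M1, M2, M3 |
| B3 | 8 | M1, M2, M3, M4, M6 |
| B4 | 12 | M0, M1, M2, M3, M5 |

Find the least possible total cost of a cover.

11

B1, B2 together cover every zone (B1 ∪ B2 = {M0, M1, M2, M3, M4, M5, M6, M7}); total cost 7 + 4 = 11.
No covering selection has total cost below 11.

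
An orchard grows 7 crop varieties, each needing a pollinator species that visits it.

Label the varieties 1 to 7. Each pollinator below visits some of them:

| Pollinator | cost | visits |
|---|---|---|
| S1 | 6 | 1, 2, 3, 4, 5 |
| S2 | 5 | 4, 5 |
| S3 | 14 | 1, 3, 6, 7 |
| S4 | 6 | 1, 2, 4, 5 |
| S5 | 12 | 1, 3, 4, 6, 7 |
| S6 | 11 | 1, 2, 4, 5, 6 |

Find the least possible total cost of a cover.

S1, S5 together cover every variety (S1 ∪ S5 = {1, 2, 3, 4, 5, 6, 7}); total cost 6 + 12 = 18.
No covering selection has total cost below 18.

18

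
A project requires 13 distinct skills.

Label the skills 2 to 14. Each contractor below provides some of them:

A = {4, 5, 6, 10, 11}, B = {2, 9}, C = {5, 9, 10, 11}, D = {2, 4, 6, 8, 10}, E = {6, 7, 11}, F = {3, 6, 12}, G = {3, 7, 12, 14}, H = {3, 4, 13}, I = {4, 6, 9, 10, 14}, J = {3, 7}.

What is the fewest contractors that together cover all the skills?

4

Take {C, D, G, H}. Their union is {2, 3, 4, 5, 6, 7, 8, 9, 10, 11, 12, 13, 14}, which is all 13 skills.
Only H contains 13, so H is forced; the remaining 10 skills need at least 3 more contractors (each remaining contractor adds at most 4) — so at least 4 contractors are needed, and 4 is optimal.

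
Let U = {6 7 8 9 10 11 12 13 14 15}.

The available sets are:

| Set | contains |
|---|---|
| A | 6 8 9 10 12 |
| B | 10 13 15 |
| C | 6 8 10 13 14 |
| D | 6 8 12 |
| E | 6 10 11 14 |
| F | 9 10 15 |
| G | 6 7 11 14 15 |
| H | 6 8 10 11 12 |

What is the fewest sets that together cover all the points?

A and C and G together: A ∪ C ∪ G = {6, 7, 8, 9, 10, 11, 12, 13, 14, 15} — every point is covered.
Only G contains 7, so G is forced; the remaining 5 points need at least 2 more sets (each remaining set adds at most 4) — so at least 3 sets are needed, and 3 is optimal.

3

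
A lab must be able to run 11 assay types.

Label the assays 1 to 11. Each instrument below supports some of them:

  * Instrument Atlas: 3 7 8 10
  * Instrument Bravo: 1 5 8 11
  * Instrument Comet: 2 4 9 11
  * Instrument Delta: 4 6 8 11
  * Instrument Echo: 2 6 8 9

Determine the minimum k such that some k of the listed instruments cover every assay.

Atlas and Bravo and Comet and Echo together: Atlas ∪ Bravo ∪ Comet ∪ Echo = {1, 2, 3, 4, 5, 6, 7, 8, 9, 10, 11} — every assay is covered.
Only Bravo contains 1, so Bravo is forced; the remaining 7 assays need at least 3 more instruments (each remaining instrument adds at most 3) — so at least 4 instruments are needed, and 4 is optimal.

4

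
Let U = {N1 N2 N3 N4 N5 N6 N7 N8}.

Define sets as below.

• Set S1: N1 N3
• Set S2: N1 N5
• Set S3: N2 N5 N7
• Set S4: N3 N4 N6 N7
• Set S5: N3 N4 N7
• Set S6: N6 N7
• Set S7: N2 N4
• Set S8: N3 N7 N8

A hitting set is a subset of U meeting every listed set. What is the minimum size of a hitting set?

H = {N1, N4, N7} meets every set (each contains at least one member of H), and |H| = 3.
The sets S2, S7, S8 are pairwise disjoint, so any hitting set needs a separate element for each — at least 3. Hence 3 is optimal.

3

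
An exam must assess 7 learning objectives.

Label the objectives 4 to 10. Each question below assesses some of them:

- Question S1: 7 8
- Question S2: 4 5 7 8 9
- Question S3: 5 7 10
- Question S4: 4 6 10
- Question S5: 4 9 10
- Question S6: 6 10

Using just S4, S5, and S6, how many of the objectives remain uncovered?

3

Union of S4, S5, S6 = {4, 6, 9, 10}.
Not covered: 5, 7, 8 — 3 objectives.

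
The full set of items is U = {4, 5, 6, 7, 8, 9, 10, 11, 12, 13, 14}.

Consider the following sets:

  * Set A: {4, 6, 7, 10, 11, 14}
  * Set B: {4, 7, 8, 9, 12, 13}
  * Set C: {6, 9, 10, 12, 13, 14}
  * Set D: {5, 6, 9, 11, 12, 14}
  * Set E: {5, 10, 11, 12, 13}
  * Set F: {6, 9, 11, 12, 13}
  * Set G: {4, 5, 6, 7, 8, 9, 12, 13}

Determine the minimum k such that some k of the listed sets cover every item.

A and G together: A ∪ G = {4, 5, 6, 7, 8, 9, 10, 11, 12, 13, 14} — every item is covered.
No single set has all 11 items (the largest, G, has 8), so 2 is optimal.

2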